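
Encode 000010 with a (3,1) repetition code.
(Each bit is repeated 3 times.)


Each bit -> 3 copies

000000000000111000


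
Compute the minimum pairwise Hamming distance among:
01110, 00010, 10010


Comparing all pairs, minimum distance: 1
Can detect 0 errors, correct 0 errors

1


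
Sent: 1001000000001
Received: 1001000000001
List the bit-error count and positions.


XOR: 0000000000000

0 errors (received matches sent)


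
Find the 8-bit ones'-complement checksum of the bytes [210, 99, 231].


Sum = 540 mod 256 = 28
Complement = 227

227


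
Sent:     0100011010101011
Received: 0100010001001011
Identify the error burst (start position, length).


XOR: 0000001011100000

Burst at position 6, length 5


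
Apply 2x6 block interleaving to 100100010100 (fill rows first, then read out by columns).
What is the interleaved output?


Matrix:
  100100
  010100
Read columns: 100100110000

100100110000


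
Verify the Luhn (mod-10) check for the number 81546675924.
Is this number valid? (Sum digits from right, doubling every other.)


Luhn sum = 57
57 mod 10 = 7

Invalid (Luhn sum mod 10 = 7)


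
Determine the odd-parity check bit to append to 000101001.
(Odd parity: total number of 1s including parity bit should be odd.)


Number of 1s in data: 3
Parity bit: 0

0


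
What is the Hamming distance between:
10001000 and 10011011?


XOR: 00010011
Count of 1s: 3

3


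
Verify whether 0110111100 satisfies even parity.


Number of 1s: 6

Yes, parity is correct (6 ones)


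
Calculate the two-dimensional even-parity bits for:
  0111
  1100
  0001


Row parities: 101
Column parities: 1010

Row P: 101, Col P: 1010, Corner: 0


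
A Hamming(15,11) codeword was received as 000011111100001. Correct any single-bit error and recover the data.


Syndrome = 0: no error detected

Data: 01111100001 (no errors)


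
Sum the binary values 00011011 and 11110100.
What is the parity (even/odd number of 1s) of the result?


00011011 = 27
11110100 = 244
Sum = 271 = 100001111
1s count = 5

odd parity (5 ones in 100001111)


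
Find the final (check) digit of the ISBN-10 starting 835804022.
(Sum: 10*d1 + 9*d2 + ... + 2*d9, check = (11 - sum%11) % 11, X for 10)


Weighted sum: 233
233 mod 11 = 2

Check digit: 9


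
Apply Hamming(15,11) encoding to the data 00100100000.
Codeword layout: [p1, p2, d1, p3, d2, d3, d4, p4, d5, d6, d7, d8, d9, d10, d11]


Parity bits: p1=0, p2=0, p3=1, p4=1

000101010100000


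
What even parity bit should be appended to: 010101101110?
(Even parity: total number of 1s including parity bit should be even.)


Number of 1s in data: 7
Parity bit: 1

1


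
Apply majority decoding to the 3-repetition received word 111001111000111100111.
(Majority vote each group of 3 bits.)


Groups: 111, 001, 111, 000, 111, 100, 111
Majority votes: 1010101

1010101


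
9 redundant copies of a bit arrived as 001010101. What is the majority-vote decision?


Ones: 4 out of 9
Threshold: 5

0 (4/9 voted 1)


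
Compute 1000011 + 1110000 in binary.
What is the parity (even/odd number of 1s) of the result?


1000011 = 67
1110000 = 112
Sum = 179 = 10110011
1s count = 5

odd parity (5 ones in 10110011)


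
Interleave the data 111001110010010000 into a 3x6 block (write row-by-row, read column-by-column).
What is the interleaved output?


Matrix:
  111001
  110010
  010000
Read columns: 110111100000010100

110111100000010100


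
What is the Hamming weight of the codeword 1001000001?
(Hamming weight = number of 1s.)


Counting 1s in 1001000001

3


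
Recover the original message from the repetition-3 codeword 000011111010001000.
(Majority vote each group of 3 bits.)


Groups: 000, 011, 111, 010, 001, 000
Majority votes: 011000

011000


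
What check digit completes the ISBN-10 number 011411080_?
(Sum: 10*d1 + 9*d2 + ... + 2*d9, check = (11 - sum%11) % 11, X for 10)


Weighted sum: 80
80 mod 11 = 3

Check digit: 8


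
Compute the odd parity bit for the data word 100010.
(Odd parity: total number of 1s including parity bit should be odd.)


Number of 1s in data: 2
Parity bit: 1

1


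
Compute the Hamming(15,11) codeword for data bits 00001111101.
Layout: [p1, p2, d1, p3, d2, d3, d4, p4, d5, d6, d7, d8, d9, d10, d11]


Parity bits: p1=0, p2=1, p3=1, p4=0

010100001111101


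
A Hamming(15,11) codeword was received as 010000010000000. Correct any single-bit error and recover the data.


Syndrome = 10: error at position 10

Data: 00000100000 (corrected bit 10)


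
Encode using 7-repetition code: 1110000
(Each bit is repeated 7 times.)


Each bit -> 7 copies

1111111111111111111110000000000000000000000000000


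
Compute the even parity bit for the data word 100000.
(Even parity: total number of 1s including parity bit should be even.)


Number of 1s in data: 1
Parity bit: 1

1


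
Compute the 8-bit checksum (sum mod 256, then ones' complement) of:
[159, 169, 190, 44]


Sum = 562 mod 256 = 50
Complement = 205

205


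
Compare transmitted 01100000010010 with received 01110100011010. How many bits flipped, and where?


XOR: 00010100001000

3 error(s) at position(s): 3, 5, 10


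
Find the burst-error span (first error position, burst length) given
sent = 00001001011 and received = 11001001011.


XOR: 11000000000

Burst at position 0, length 2


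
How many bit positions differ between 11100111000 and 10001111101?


XOR: 01101000101
Count of 1s: 5

5


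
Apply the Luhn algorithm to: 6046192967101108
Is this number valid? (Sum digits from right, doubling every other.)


Luhn sum = 64
64 mod 10 = 4

Invalid (Luhn sum mod 10 = 4)


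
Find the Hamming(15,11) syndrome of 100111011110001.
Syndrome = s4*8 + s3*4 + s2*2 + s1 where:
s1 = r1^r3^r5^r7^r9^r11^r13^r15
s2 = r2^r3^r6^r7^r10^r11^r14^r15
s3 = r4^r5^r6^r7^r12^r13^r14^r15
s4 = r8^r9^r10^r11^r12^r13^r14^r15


s1=1, s2=0, s3=0, s4=1

Syndrome = 9 (error at position 9)


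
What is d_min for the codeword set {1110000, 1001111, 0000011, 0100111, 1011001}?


Comparing all pairs, minimum distance: 2
Can detect 1 errors, correct 0 errors

2


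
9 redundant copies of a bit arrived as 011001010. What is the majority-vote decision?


Ones: 4 out of 9
Threshold: 5

0 (4/9 voted 1)


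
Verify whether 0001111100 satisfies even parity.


Number of 1s: 5

No, parity error (5 ones)


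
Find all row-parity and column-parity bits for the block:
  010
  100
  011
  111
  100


Row parities: 11011
Column parities: 110

Row P: 11011, Col P: 110, Corner: 0


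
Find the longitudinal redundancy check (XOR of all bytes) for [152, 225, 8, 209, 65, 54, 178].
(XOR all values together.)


XOR chain: 152 ^ 225 ^ 8 ^ 209 ^ 65 ^ 54 ^ 178 = 101

101


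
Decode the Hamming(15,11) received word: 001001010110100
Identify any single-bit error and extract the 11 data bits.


Syndrome = 1: error at position 1

Data: 10100110100 (corrected bit 1)


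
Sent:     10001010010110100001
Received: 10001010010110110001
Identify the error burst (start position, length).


XOR: 00000000000000010000

Burst at position 15, length 1


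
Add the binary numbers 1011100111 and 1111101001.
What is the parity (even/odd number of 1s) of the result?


1011100111 = 743
1111101001 = 1001
Sum = 1744 = 11011010000
1s count = 5

odd parity (5 ones in 11011010000)


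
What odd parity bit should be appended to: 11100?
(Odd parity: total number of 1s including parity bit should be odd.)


Number of 1s in data: 3
Parity bit: 0

0


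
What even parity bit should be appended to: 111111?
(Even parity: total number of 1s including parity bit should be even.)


Number of 1s in data: 6
Parity bit: 0

0


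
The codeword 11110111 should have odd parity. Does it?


Number of 1s: 7

Yes, parity is correct (7 ones)


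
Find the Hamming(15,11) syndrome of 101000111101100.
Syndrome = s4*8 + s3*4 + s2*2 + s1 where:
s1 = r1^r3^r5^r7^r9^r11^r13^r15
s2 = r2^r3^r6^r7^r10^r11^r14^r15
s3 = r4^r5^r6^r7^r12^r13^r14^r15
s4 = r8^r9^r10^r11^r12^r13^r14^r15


s1=1, s2=1, s3=1, s4=1

Syndrome = 15 (error at position 15)


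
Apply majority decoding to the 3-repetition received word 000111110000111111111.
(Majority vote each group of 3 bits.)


Groups: 000, 111, 110, 000, 111, 111, 111
Majority votes: 0110111

0110111


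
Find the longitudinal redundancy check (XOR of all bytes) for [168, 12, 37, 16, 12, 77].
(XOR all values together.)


XOR chain: 168 ^ 12 ^ 37 ^ 16 ^ 12 ^ 77 = 208

208


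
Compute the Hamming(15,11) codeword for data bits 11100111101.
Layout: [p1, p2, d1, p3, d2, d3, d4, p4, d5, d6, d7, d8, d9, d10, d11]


Parity bits: p1=1, p2=1, p3=1, p4=1

111111010111101


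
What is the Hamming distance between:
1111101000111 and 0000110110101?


XOR: 1111011110010
Count of 1s: 9

9


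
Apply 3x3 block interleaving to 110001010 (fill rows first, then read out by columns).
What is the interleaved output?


Matrix:
  110
  001
  010
Read columns: 100101010

100101010


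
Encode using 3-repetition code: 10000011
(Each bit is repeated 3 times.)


Each bit -> 3 copies

111000000000000000111111


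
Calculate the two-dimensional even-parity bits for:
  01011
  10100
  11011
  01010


Row parities: 1000
Column parities: 01110

Row P: 1000, Col P: 01110, Corner: 1


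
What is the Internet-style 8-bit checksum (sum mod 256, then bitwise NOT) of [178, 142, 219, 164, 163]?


Sum = 866 mod 256 = 98
Complement = 157

157


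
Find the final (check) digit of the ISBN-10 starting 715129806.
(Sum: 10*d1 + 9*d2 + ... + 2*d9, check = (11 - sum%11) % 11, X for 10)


Weighted sum: 227
227 mod 11 = 7

Check digit: 4


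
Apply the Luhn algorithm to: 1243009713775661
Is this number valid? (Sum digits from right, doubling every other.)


Luhn sum = 59
59 mod 10 = 9

Invalid (Luhn sum mod 10 = 9)


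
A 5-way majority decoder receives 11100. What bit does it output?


Ones: 3 out of 5
Threshold: 3

1 (3/5 voted 1)


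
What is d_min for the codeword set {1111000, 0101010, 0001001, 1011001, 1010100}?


Comparing all pairs, minimum distance: 2
Can detect 1 errors, correct 0 errors

2


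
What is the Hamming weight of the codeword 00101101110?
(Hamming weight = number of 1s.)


Counting 1s in 00101101110

6


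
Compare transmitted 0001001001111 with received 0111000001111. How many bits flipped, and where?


XOR: 0110001000000

3 error(s) at position(s): 1, 2, 6


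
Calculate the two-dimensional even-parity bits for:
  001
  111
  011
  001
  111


Row parities: 11011
Column parities: 011

Row P: 11011, Col P: 011, Corner: 0


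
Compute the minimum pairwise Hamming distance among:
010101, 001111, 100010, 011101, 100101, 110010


Comparing all pairs, minimum distance: 1
Can detect 0 errors, correct 0 errors

1


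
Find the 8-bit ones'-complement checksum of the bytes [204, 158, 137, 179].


Sum = 678 mod 256 = 166
Complement = 89

89


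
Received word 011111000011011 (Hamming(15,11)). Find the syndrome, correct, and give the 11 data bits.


Syndrome = 0: no error detected

Data: 11100011011 (no errors)


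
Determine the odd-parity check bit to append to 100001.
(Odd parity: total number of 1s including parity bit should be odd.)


Number of 1s in data: 2
Parity bit: 1

1


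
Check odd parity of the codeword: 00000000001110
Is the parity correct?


Number of 1s: 3

Yes, parity is correct (3 ones)


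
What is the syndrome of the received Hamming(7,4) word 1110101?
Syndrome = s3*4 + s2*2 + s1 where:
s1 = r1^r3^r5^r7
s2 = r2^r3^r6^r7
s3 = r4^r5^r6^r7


s1=0, s2=1, s3=0

Syndrome = 2 (error at position 2)


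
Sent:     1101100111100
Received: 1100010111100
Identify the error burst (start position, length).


XOR: 0001110000000

Burst at position 3, length 3


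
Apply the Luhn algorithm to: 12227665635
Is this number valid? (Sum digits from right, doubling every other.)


Luhn sum = 45
45 mod 10 = 5

Invalid (Luhn sum mod 10 = 5)


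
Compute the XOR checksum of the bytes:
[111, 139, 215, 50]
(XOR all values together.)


XOR chain: 111 ^ 139 ^ 215 ^ 50 = 1

1


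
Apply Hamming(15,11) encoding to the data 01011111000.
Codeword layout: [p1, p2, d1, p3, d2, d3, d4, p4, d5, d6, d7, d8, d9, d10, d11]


Parity bits: p1=0, p2=1, p3=1, p4=0

010110101111000


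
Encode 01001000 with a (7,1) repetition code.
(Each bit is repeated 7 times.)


Each bit -> 7 copies

00000001111111000000000000001111111000000000000000000000


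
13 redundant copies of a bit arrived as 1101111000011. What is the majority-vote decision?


Ones: 8 out of 13
Threshold: 7

1 (8/13 voted 1)


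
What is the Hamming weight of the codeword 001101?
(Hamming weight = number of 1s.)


Counting 1s in 001101

3


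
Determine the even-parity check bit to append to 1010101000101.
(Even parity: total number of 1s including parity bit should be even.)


Number of 1s in data: 6
Parity bit: 0

0


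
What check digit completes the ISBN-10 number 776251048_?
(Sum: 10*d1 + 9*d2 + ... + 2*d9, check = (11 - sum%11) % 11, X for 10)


Weighted sum: 258
258 mod 11 = 5

Check digit: 6


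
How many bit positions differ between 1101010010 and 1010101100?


XOR: 0111111110
Count of 1s: 8

8


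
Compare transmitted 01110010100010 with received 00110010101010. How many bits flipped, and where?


XOR: 01000000001000

2 error(s) at position(s): 1, 10


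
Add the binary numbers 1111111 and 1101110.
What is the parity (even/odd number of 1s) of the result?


1111111 = 127
1101110 = 110
Sum = 237 = 11101101
1s count = 6

even parity (6 ones in 11101101)


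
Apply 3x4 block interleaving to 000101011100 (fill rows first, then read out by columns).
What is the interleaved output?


Matrix:
  0001
  0101
  1100
Read columns: 001011000110

001011000110


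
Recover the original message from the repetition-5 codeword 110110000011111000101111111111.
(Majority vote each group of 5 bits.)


Groups: 11011, 00000, 11111, 00010, 11111, 11111
Majority votes: 101011

101011


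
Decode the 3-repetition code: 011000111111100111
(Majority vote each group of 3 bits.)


Groups: 011, 000, 111, 111, 100, 111
Majority votes: 101101

101101


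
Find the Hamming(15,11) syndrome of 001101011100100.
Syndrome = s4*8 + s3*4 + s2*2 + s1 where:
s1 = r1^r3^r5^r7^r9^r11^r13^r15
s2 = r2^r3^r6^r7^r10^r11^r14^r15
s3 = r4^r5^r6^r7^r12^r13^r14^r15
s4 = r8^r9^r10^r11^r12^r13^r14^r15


s1=1, s2=1, s3=1, s4=0

Syndrome = 7 (error at position 7)


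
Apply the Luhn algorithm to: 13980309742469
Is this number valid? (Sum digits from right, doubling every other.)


Luhn sum = 63
63 mod 10 = 3

Invalid (Luhn sum mod 10 = 3)


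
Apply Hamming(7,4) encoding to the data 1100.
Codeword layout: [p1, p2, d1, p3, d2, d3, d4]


Parity bits: p1=0, p2=1, p3=1

0111100


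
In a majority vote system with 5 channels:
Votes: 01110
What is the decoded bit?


Ones: 3 out of 5
Threshold: 3

1 (3/5 voted 1)


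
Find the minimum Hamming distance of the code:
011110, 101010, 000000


Comparing all pairs, minimum distance: 3
Can detect 2 errors, correct 1 errors

3


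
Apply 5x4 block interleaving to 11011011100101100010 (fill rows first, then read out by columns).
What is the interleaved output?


Matrix:
  1101
  1011
  1001
  0110
  0010
Read columns: 11100100100101111100

11100100100101111100


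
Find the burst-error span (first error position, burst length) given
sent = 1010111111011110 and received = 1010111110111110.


XOR: 0000000001100000

Burst at position 9, length 2


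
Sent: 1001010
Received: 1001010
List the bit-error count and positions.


XOR: 0000000

0 errors (received matches sent)


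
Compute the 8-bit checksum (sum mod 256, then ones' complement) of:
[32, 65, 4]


Sum = 101 mod 256 = 101
Complement = 154

154


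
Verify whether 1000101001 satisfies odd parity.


Number of 1s: 4

No, parity error (4 ones)


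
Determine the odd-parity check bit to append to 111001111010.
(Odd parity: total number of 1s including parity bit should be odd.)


Number of 1s in data: 8
Parity bit: 1

1


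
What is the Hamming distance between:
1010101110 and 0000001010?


XOR: 1010100100
Count of 1s: 4

4


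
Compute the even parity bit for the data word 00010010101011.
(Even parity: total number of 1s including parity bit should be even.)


Number of 1s in data: 6
Parity bit: 0

0


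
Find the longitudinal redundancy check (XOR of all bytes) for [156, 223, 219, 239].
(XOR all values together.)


XOR chain: 156 ^ 223 ^ 219 ^ 239 = 119

119


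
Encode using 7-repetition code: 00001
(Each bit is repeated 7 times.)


Each bit -> 7 copies

00000000000000000000000000001111111


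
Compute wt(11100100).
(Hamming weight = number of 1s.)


Counting 1s in 11100100

4


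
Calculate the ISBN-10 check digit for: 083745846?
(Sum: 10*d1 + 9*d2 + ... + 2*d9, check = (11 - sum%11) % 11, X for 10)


Weighted sum: 250
250 mod 11 = 8

Check digit: 3


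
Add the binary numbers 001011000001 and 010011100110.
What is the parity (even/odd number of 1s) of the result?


001011000001 = 705
010011100110 = 1254
Sum = 1959 = 11110100111
1s count = 8

even parity (8 ones in 11110100111)


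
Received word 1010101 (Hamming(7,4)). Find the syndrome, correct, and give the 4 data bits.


Syndrome = 0: no error detected

Data: 1101 (no errors)


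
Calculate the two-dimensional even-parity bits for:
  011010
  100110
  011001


Row parities: 111
Column parities: 100101

Row P: 111, Col P: 100101, Corner: 1


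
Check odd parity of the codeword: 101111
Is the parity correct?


Number of 1s: 5

Yes, parity is correct (5 ones)


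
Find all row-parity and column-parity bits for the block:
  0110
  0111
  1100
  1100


Row parities: 0100
Column parities: 0001

Row P: 0100, Col P: 0001, Corner: 1


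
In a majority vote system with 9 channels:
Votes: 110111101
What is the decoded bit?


Ones: 7 out of 9
Threshold: 5

1 (7/9 voted 1)


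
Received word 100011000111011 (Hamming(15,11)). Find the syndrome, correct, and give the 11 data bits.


Syndrome = 14: error at position 14

Data: 01100111001 (corrected bit 14)


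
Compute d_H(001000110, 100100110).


XOR: 101100000
Count of 1s: 3

3


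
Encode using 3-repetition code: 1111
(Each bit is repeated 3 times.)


Each bit -> 3 copies

111111111111


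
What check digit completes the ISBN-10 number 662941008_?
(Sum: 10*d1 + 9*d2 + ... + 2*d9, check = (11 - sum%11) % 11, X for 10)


Weighted sum: 238
238 mod 11 = 7

Check digit: 4


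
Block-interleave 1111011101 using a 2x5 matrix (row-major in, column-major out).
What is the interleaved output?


Matrix:
  11110
  11101
Read columns: 1111111001

1111111001


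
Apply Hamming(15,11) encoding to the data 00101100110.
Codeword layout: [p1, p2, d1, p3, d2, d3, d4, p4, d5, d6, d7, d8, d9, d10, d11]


Parity bits: p1=0, p2=1, p3=1, p4=0

010101001100110


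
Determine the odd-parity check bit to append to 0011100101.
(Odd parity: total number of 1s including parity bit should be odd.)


Number of 1s in data: 5
Parity bit: 0

0


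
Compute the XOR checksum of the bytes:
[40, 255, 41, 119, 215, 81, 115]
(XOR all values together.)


XOR chain: 40 ^ 255 ^ 41 ^ 119 ^ 215 ^ 81 ^ 115 = 124

124


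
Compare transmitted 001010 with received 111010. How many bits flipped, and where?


XOR: 110000

2 error(s) at position(s): 0, 1


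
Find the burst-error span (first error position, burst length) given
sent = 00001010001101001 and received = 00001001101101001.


XOR: 00000011100000000

Burst at position 6, length 3


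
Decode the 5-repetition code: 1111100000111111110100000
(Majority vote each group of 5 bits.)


Groups: 11111, 00000, 11111, 11101, 00000
Majority votes: 10110

10110


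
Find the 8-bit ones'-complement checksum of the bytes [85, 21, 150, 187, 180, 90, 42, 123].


Sum = 878 mod 256 = 110
Complement = 145

145


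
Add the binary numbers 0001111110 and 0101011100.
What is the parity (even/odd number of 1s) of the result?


0001111110 = 126
0101011100 = 348
Sum = 474 = 111011010
1s count = 6

even parity (6 ones in 111011010)


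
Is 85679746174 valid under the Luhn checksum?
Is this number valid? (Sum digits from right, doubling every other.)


Luhn sum = 51
51 mod 10 = 1

Invalid (Luhn sum mod 10 = 1)


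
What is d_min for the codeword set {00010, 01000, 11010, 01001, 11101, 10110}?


Comparing all pairs, minimum distance: 1
Can detect 0 errors, correct 0 errors

1


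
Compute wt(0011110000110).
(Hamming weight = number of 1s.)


Counting 1s in 0011110000110

6


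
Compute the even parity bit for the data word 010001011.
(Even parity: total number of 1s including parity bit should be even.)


Number of 1s in data: 4
Parity bit: 0

0


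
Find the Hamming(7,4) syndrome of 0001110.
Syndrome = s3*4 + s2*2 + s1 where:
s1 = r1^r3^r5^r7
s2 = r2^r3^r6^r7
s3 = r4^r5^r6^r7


s1=1, s2=1, s3=1

Syndrome = 7 (error at position 7)


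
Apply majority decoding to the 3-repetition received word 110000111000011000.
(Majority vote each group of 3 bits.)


Groups: 110, 000, 111, 000, 011, 000
Majority votes: 101010

101010


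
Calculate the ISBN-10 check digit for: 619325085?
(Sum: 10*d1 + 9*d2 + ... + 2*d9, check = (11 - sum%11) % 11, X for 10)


Weighted sum: 233
233 mod 11 = 2

Check digit: 9


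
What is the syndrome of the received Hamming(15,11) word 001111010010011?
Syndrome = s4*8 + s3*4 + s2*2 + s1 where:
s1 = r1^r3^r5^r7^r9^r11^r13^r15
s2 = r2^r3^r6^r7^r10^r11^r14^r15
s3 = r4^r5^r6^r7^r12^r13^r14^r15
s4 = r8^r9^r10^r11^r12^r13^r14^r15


s1=0, s2=1, s3=1, s4=0

Syndrome = 6 (error at position 6)


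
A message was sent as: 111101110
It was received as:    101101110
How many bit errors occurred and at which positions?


XOR: 010000000

1 error(s) at position(s): 1


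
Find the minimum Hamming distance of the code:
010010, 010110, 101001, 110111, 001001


Comparing all pairs, minimum distance: 1
Can detect 0 errors, correct 0 errors

1


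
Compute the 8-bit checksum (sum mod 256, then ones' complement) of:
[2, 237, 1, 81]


Sum = 321 mod 256 = 65
Complement = 190

190


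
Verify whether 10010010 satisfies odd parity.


Number of 1s: 3

Yes, parity is correct (3 ones)


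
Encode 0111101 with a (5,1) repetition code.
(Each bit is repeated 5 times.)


Each bit -> 5 copies

00000111111111111111111110000011111


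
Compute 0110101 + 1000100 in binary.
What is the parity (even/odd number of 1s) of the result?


0110101 = 53
1000100 = 68
Sum = 121 = 1111001
1s count = 5

odd parity (5 ones in 1111001)


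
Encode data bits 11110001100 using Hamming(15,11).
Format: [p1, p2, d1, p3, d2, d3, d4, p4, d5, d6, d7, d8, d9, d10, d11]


Parity bits: p1=0, p2=1, p3=1, p4=0

011111100001100


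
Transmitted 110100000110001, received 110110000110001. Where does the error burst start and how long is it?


XOR: 000010000000000

Burst at position 4, length 1


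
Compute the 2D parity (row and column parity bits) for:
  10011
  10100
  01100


Row parities: 100
Column parities: 01011

Row P: 100, Col P: 01011, Corner: 1


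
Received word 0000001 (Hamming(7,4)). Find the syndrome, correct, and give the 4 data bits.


Syndrome = 7: error at position 7

Data: 0000 (corrected bit 7)


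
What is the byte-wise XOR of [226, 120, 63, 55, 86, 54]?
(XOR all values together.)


XOR chain: 226 ^ 120 ^ 63 ^ 55 ^ 86 ^ 54 = 242

242


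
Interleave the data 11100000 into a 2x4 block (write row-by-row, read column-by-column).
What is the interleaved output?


Matrix:
  1110
  0000
Read columns: 10101000

10101000


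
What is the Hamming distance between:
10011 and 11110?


XOR: 01101
Count of 1s: 3

3


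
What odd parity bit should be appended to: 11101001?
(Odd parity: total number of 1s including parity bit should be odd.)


Number of 1s in data: 5
Parity bit: 0

0


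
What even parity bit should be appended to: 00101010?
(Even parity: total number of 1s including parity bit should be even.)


Number of 1s in data: 3
Parity bit: 1

1


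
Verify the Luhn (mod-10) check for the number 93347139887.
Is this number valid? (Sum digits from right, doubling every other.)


Luhn sum = 69
69 mod 10 = 9

Invalid (Luhn sum mod 10 = 9)


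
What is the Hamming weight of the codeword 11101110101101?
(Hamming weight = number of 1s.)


Counting 1s in 11101110101101

10


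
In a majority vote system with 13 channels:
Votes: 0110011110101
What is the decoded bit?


Ones: 8 out of 13
Threshold: 7

1 (8/13 voted 1)


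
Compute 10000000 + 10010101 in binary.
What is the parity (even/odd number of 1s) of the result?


10000000 = 128
10010101 = 149
Sum = 277 = 100010101
1s count = 4

even parity (4 ones in 100010101)


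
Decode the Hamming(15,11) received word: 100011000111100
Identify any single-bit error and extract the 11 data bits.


Syndrome = 2: error at position 2

Data: 01100111100 (corrected bit 2)


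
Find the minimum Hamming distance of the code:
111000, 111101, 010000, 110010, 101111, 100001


Comparing all pairs, minimum distance: 2
Can detect 1 errors, correct 0 errors

2


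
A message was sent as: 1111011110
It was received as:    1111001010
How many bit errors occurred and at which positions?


XOR: 0000010100

2 error(s) at position(s): 5, 7


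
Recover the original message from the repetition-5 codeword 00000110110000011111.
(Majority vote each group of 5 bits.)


Groups: 00000, 11011, 00000, 11111
Majority votes: 0101

0101


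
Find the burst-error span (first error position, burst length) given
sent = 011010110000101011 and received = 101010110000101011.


XOR: 110000000000000000

Burst at position 0, length 2


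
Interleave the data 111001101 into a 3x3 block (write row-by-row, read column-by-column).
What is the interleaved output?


Matrix:
  111
  001
  101
Read columns: 101100111

101100111


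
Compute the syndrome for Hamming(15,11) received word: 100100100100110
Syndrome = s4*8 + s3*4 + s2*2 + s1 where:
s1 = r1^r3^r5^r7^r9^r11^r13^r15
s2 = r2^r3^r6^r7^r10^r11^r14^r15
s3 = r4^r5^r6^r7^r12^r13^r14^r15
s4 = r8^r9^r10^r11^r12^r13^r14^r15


s1=1, s2=1, s3=0, s4=1

Syndrome = 11 (error at position 11)


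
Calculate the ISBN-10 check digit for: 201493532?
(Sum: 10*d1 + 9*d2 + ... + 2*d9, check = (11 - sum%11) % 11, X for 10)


Weighted sum: 158
158 mod 11 = 4

Check digit: 7


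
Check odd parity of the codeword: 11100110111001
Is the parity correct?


Number of 1s: 9

Yes, parity is correct (9 ones)


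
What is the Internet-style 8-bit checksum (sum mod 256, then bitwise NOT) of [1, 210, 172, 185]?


Sum = 568 mod 256 = 56
Complement = 199

199


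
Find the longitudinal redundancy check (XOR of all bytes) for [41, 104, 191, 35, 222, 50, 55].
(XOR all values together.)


XOR chain: 41 ^ 104 ^ 191 ^ 35 ^ 222 ^ 50 ^ 55 = 6

6


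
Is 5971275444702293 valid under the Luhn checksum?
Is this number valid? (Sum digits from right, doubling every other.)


Luhn sum = 67
67 mod 10 = 7

Invalid (Luhn sum mod 10 = 7)


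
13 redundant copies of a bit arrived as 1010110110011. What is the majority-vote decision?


Ones: 8 out of 13
Threshold: 7

1 (8/13 voted 1)


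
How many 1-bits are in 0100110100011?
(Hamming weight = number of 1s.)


Counting 1s in 0100110100011

6


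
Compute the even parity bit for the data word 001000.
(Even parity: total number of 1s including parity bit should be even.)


Number of 1s in data: 1
Parity bit: 1

1


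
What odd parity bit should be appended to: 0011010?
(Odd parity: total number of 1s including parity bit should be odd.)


Number of 1s in data: 3
Parity bit: 0

0


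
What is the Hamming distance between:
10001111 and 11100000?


XOR: 01101111
Count of 1s: 6

6


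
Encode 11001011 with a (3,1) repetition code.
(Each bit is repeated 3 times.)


Each bit -> 3 copies

111111000000111000111111


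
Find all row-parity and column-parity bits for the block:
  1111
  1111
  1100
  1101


Row parities: 0001
Column parities: 0001

Row P: 0001, Col P: 0001, Corner: 1


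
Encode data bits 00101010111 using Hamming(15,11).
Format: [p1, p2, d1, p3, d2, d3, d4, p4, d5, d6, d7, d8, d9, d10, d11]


Parity bits: p1=0, p2=0, p3=0, p4=1

000001011010111


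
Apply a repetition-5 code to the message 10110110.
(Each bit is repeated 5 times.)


Each bit -> 5 copies

1111100000111111111100000111111111100000


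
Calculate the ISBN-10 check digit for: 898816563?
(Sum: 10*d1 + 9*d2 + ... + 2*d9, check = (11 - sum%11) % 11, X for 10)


Weighted sum: 361
361 mod 11 = 9

Check digit: 2


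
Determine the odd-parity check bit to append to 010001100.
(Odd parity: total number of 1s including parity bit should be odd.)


Number of 1s in data: 3
Parity bit: 0

0


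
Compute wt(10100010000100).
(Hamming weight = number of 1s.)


Counting 1s in 10100010000100

4


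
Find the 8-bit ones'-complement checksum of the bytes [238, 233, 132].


Sum = 603 mod 256 = 91
Complement = 164

164


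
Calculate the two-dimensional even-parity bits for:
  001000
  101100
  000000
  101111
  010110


Row parities: 11011
Column parities: 011101

Row P: 11011, Col P: 011101, Corner: 0


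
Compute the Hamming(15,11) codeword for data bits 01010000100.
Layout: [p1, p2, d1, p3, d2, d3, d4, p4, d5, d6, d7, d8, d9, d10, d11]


Parity bits: p1=1, p2=1, p3=1, p4=1

110110110000100


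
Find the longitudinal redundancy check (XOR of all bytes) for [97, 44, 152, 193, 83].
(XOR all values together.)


XOR chain: 97 ^ 44 ^ 152 ^ 193 ^ 83 = 71

71


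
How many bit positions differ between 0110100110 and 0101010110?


XOR: 0011110000
Count of 1s: 4

4


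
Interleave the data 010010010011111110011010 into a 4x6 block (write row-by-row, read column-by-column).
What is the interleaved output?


Matrix:
  010010
  010011
  111110
  011010
Read columns: 001011110011001011110100

001011110011001011110100


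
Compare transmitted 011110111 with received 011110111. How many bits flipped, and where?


XOR: 000000000

0 errors (received matches sent)


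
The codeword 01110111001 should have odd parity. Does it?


Number of 1s: 7

Yes, parity is correct (7 ones)


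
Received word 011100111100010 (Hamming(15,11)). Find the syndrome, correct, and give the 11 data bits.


Syndrome = 7: error at position 7

Data: 10001100010 (corrected bit 7)


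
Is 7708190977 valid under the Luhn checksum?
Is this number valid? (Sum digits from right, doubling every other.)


Luhn sum = 52
52 mod 10 = 2

Invalid (Luhn sum mod 10 = 2)


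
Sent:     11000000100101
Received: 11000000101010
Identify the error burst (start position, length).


XOR: 00000000001111

Burst at position 10, length 4


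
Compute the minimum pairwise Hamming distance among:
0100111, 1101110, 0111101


Comparing all pairs, minimum distance: 3
Can detect 2 errors, correct 1 errors

3


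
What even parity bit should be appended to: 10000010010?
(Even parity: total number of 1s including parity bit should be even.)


Number of 1s in data: 3
Parity bit: 1

1


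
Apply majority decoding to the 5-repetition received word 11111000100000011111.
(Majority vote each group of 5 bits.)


Groups: 11111, 00010, 00000, 11111
Majority votes: 1001

1001


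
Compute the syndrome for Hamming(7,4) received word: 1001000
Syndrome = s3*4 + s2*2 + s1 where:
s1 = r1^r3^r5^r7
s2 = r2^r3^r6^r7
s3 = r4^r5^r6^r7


s1=1, s2=0, s3=1

Syndrome = 5 (error at position 5)


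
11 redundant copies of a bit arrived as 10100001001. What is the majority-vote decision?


Ones: 4 out of 11
Threshold: 6

0 (4/11 voted 1)


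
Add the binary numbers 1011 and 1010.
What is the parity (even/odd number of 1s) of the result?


1011 = 11
1010 = 10
Sum = 21 = 10101
1s count = 3

odd parity (3 ones in 10101)


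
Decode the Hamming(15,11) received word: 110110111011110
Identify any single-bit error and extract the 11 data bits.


Syndrome = 0: no error detected

Data: 01011011110 (no errors)


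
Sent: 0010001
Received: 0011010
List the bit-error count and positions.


XOR: 0001011

3 error(s) at position(s): 3, 5, 6


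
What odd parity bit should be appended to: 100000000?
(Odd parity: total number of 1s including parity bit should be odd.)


Number of 1s in data: 1
Parity bit: 0

0


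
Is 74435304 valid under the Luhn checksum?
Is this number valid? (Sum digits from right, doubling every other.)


Luhn sum = 28
28 mod 10 = 8

Invalid (Luhn sum mod 10 = 8)


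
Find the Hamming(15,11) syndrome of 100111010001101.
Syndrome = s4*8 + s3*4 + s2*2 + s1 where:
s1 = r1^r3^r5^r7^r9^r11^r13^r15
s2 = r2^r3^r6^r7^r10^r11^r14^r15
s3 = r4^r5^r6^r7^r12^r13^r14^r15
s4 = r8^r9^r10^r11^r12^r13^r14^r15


s1=0, s2=0, s3=0, s4=0

Syndrome = 0 (no error)


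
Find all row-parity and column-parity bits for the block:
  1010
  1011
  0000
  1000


Row parities: 0101
Column parities: 1001

Row P: 0101, Col P: 1001, Corner: 0


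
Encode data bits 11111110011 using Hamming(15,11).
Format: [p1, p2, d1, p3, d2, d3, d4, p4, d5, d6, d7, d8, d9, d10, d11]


Parity bits: p1=0, p2=1, p3=1, p4=1

011111111110011


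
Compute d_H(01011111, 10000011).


XOR: 11011100
Count of 1s: 5

5


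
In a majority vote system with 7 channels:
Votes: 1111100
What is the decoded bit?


Ones: 5 out of 7
Threshold: 4

1 (5/7 voted 1)


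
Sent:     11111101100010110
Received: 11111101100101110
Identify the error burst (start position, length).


XOR: 00000000000111000

Burst at position 11, length 3


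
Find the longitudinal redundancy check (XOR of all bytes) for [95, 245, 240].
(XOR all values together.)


XOR chain: 95 ^ 245 ^ 240 = 90

90


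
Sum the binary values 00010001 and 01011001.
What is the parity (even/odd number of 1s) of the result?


00010001 = 17
01011001 = 89
Sum = 106 = 1101010
1s count = 4

even parity (4 ones in 1101010)


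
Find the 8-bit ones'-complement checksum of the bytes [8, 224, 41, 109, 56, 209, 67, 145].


Sum = 859 mod 256 = 91
Complement = 164

164


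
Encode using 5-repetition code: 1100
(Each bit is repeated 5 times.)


Each bit -> 5 copies

11111111110000000000


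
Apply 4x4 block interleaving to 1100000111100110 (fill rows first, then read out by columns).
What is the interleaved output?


Matrix:
  1100
  0001
  1110
  0110
Read columns: 1010101100110100

1010101100110100


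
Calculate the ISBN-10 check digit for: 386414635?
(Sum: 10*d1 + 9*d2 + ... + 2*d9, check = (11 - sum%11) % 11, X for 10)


Weighted sum: 247
247 mod 11 = 5

Check digit: 6


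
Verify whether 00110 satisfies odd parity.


Number of 1s: 2

No, parity error (2 ones)


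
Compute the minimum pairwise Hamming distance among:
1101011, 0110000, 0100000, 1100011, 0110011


Comparing all pairs, minimum distance: 1
Can detect 0 errors, correct 0 errors

1


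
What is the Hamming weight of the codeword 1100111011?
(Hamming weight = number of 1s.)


Counting 1s in 1100111011

7


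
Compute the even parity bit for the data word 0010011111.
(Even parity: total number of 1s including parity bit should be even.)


Number of 1s in data: 6
Parity bit: 0

0


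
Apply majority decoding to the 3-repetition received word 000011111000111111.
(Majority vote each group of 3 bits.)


Groups: 000, 011, 111, 000, 111, 111
Majority votes: 011011

011011


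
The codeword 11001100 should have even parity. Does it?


Number of 1s: 4

Yes, parity is correct (4 ones)


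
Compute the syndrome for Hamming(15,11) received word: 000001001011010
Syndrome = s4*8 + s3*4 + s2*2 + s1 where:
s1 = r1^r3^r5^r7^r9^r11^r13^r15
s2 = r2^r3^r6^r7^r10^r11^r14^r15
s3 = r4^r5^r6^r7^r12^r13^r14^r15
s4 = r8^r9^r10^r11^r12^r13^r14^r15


s1=0, s2=1, s3=1, s4=0

Syndrome = 6 (error at position 6)


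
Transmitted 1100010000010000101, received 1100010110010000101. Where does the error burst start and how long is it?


XOR: 0000000110000000000

Burst at position 7, length 2


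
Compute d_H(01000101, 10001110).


XOR: 11001011
Count of 1s: 5

5


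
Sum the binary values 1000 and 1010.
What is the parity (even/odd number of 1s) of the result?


1000 = 8
1010 = 10
Sum = 18 = 10010
1s count = 2

even parity (2 ones in 10010)


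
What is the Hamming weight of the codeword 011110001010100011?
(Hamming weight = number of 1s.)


Counting 1s in 011110001010100011

9


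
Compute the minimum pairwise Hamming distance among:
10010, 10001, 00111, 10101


Comparing all pairs, minimum distance: 1
Can detect 0 errors, correct 0 errors

1


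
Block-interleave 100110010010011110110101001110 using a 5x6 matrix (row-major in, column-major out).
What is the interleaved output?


Matrix:
  100110
  010010
  011110
  110101
  001110
Read columns: 100100111000101101111110100010

100100111000101101111110100010


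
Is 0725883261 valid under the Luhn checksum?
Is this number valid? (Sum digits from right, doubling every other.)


Luhn sum = 43
43 mod 10 = 3

Invalid (Luhn sum mod 10 = 3)


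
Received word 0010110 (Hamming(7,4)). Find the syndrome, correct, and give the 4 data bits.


Syndrome = 0: no error detected

Data: 1110 (no errors)


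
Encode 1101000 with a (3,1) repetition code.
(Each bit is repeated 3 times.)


Each bit -> 3 copies

111111000111000000000


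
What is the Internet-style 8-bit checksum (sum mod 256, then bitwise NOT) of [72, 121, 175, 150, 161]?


Sum = 679 mod 256 = 167
Complement = 88

88


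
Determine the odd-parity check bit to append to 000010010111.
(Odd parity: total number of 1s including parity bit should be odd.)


Number of 1s in data: 5
Parity bit: 0

0


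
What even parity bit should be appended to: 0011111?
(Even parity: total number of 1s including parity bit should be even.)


Number of 1s in data: 5
Parity bit: 1

1


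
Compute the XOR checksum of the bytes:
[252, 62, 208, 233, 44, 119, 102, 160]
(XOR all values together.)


XOR chain: 252 ^ 62 ^ 208 ^ 233 ^ 44 ^ 119 ^ 102 ^ 160 = 102

102


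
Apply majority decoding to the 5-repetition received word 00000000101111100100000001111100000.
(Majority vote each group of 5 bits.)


Groups: 00000, 00010, 11111, 00100, 00000, 11111, 00000
Majority votes: 0010010

0010010


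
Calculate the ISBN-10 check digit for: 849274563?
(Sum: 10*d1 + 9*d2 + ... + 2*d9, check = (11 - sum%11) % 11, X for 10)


Weighted sum: 308
308 mod 11 = 0

Check digit: 0


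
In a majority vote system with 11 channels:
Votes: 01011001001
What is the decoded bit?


Ones: 5 out of 11
Threshold: 6

0 (5/11 voted 1)


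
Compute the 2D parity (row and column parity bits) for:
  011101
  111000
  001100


Row parities: 010
Column parities: 101001

Row P: 010, Col P: 101001, Corner: 1


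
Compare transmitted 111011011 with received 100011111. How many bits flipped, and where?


XOR: 011000100

3 error(s) at position(s): 1, 2, 6
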